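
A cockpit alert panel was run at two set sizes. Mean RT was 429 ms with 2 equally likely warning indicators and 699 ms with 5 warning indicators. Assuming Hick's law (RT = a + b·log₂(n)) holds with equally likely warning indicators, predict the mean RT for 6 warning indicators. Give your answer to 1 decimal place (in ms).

Fit slope and intercept:
  b = (699 − 429) / (log₂ 5 − log₂ 2) = 270 / (2.3219 − 1) = 204.247 ms/bit
  a = 429 − 204.247 × 1 = 224.753 ms
Then RT(6) = 224.753 + 204.247 × log₂ 6 = 224.753 + 204.247 × 2.5850 ≈ 752.724 ms.

752.7 ms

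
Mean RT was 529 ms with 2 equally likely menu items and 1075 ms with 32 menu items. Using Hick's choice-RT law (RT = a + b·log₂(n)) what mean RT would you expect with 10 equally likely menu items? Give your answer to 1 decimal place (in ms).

Solve the two-equation system in a and b:
  b = (1075 − 529) / (log₂ 32 − log₂ 2) = 546 / (5 − 1) = 136.500 ms/bit
  a = 529 − 136.500 × 1 = 392.500 ms
Then RT(10) = 392.500 + 136.500 × log₂ 10 = 392.500 + 136.500 × 3.3219 ≈ 845.943 ms.

845.9 ms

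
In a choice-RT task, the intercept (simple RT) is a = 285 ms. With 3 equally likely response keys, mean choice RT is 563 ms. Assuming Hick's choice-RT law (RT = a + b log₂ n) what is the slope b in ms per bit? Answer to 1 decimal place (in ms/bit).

175.4 ms/bit

3 alternatives carry log₂ 3 = 1.5850 bits; the choice cost is 563 − 285 = 278 ms, so b = 278/1.5850 = 175.398 ms/bit.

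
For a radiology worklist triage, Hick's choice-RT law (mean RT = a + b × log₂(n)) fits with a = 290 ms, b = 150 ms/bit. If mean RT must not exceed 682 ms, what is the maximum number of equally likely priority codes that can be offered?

150·log₂ n ≤ 682 − 290 = 392, giving log₂ n ≤ 2.6133 and n ≤ 6.119. The largest whole number is 6.

6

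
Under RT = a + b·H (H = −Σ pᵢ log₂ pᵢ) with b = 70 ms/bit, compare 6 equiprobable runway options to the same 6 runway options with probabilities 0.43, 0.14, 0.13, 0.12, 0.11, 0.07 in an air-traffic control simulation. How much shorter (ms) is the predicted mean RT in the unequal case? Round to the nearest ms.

Equiprobable entropy H₀ = log₂ 6 = 2.5850 bits.
Skewed entropy H = −Σ pᵢ log₂ pᵢ = 2.2892 bits.
ΔRT = b·(H₀ − H) = 70 × 0.2957 = 20.70 ms.

21 ms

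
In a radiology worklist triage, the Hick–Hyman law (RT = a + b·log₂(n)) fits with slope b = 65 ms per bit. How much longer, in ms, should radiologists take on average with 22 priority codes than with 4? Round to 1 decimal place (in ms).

The intercept a cancels: ΔRT = b·(log₂ n₂ − log₂ n₁) = b·log₂(n₂/n₁).
log₂(22) − log₂(4) = 4.4594 − 2 = 2.4594.
ΔRT = 65 × 2.4594 = 159.863 ms.

159.9 ms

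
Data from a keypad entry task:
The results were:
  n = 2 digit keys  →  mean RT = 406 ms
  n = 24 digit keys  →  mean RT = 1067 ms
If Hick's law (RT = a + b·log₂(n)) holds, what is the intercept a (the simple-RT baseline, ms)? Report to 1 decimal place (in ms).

221.6 ms

b = (RT₂ − RT₁)/(log₂ n₂ − log₂ n₁) = (1067 − 406)/(4.5850 − 1) = 184.381 ms/bit.
Intercept: a = 406 − 184.381·log₂(2) = 221.619 ms.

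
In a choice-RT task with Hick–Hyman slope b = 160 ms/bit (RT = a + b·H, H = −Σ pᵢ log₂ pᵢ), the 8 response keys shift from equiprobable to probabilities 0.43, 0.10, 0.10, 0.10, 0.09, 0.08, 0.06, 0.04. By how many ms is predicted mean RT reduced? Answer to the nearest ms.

Equiprobable entropy H₀ = log₂ 8 = 3.0000 bits.
Skewed entropy H = −Σ pᵢ log₂ pᵢ = 2.5536 bits.
ΔRT = b·(H₀ − H) = 160 × 0.4464 = 71.43 ms.

71 ms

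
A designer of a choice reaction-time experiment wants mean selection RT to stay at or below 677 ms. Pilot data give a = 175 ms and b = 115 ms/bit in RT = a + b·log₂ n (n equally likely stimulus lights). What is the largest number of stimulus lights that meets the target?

115·log₂ n ≤ 677 − 175 = 502, giving log₂ n ≤ 4.3652 and n ≤ 20.609. The largest whole number is 20.

20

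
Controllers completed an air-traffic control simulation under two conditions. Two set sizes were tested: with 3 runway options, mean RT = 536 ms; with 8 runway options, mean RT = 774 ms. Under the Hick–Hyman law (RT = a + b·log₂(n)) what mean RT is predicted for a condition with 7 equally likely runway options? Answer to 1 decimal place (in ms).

741.6 ms

Fit slope and intercept:
  b = (774 − 536) / (log₂ 8 − log₂ 3) = 238 / (3 − 1.5850) = 168.193 ms/bit
  a = 536 − 168.193 × 1.5850 = 269.420 ms
Then RT(7) = 269.420 + 168.193 × log₂ 7 = 269.420 + 168.193 × 2.8074 ≈ 741.598 ms.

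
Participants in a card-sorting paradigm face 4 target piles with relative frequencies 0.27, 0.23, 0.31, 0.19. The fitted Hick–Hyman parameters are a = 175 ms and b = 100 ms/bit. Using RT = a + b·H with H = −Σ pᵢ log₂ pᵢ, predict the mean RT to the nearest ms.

373 ms

H = 0.27·log₂(1/0.27) + 0.23·log₂(1/0.23) + 0.31·log₂(1/0.31) + 0.19·log₂(1/0.19) = 1.9767 bits.
RT = 175 + 100 × 1.9767 = 372.67 ms.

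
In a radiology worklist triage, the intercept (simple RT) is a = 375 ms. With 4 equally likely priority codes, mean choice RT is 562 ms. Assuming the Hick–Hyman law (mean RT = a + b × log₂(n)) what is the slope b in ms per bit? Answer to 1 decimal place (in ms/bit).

log₂(4) = 2 bits.
b = (RT − a)/log₂ n = (562 − 375) / 2 = 93.500 ms/bit.

93.5 ms/bit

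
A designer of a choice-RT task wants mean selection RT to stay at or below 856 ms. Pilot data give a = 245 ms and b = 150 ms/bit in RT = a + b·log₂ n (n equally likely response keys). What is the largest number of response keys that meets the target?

Information budget: (856 − 245)/150 = 4.0733 bits, so n ≤ 2^4.0733 = 16.834 → at most 16.

16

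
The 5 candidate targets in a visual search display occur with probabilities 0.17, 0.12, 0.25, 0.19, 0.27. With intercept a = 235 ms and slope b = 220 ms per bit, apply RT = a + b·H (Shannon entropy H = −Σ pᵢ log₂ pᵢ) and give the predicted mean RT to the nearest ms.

734 ms

Entropy contributions −pᵢ log₂ pᵢ: 0.4346, 0.3671, 0.5000, 0.4552, 0.5100; sum H = 2.2669 bits.
RT = a + bH = 235 + 220·2.2669 = 733.72 ms.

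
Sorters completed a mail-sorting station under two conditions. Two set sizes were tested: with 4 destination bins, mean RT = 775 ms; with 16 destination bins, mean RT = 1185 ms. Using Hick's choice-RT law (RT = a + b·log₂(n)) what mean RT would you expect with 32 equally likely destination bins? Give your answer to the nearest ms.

1390 ms

Solve the two-equation system in a and b:
  b = (1185 − 775) / (log₂ 16 − log₂ 4) = 410 / (4 − 2) = 205 ms/bit
  a = 775 − 205 × 2 = 365 ms
Then RT(32) = 365 + 205 × log₂ 32 = 365 + 205 × 5 ≈ 1390.000 ms.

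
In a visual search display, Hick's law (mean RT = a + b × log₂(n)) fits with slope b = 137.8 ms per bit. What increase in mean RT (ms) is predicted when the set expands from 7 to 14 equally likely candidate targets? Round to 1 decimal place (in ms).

137.8 ms

ΔRT = (a + b log₂ n₂) − (a + b log₂ n₁) = b·(log₂ n₂ − log₂ n₁).
log₂(14) − log₂(7) = log₂(14/7) = log₂(2) = 1.
ΔRT = 137.8 × 1.0000 = 137.800 ms.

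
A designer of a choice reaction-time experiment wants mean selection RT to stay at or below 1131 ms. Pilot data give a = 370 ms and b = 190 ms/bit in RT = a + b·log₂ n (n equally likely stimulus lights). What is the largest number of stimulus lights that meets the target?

190·log₂ n ≤ 1131 − 370 = 761, giving log₂ n ≤ 4.0053 and n ≤ 16.058. The largest whole number is 16.

16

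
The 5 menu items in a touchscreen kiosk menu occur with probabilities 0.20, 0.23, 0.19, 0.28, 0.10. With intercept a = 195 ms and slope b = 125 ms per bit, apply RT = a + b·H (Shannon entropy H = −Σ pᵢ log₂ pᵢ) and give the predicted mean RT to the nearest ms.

H = 0.20·log₂(1/0.20) + 0.23·log₂(1/0.23) + 0.19·log₂(1/0.19) + 0.28·log₂(1/0.28) + 0.10·log₂(1/0.10) = 2.2537 bits.
RT = 195 + 125 × 2.2537 = 476.71 ms.

477 ms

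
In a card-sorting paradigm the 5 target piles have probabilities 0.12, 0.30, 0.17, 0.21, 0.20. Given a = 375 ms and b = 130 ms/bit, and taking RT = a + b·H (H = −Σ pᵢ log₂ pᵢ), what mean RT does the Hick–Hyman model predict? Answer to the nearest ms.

H = 0.12·log₂(1/0.12) + 0.30·log₂(1/0.30) + 0.17·log₂(1/0.17) + 0.21·log₂(1/0.21) + 0.20·log₂(1/0.20) = 2.2600 bits.
RT = 375 + 130 × 2.2600 = 668.79 ms.

669 ms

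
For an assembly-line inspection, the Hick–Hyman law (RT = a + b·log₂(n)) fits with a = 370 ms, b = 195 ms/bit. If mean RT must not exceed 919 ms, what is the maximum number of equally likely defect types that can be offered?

7

195·log₂ n ≤ 919 − 370 = 549, giving log₂ n ≤ 2.8154 and n ≤ 7.039. The largest whole number is 7.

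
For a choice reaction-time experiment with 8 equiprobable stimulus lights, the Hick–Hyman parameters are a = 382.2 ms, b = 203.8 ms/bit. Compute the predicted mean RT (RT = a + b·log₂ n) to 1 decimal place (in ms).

log₂(8) = 3 bits, so RT = 382.2 + 203.8 × 3 ≈ 993.600 ms.

993.6 ms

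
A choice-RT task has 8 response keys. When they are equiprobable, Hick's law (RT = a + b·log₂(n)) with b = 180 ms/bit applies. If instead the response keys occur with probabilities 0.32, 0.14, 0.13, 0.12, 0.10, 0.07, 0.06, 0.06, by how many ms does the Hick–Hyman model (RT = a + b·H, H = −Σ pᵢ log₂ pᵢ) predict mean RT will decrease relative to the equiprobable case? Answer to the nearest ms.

Equiprobable entropy H₀ = log₂ 8 = 3.0000 bits.
Skewed entropy H = −Σ pᵢ log₂ pᵢ = 2.7607 bits.
ΔRT = b·(H₀ − H) = 180 × 0.2393 = 43.08 ms.

43 ms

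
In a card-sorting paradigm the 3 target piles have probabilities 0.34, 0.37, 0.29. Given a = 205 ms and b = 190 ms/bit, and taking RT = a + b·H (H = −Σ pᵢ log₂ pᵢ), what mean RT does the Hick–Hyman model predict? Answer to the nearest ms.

H = 0.34·log₂(1/0.34) + 0.37·log₂(1/0.37) + 0.29·log₂(1/0.29) = 1.5778 bits.
RT = 205 + 190 × 1.5778 = 504.78 ms.

505 ms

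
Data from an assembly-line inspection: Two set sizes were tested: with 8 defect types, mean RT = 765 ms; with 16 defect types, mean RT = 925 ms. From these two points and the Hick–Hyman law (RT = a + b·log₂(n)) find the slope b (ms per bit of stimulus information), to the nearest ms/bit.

160 ms/bit

b = (RT₂ − RT₁)/(log₂ n₂ − log₂ n₁) = (925 − 765)/(4 − 3) = 160 ms/bit.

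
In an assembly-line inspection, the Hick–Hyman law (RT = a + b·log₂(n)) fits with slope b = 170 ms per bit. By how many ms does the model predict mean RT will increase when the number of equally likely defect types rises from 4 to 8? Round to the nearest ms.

170 ms

The intercept a cancels: ΔRT = b·(log₂ n₂ − log₂ n₁) = b·log₂(n₂/n₁).
log₂(8) − log₂(4) = log₂(8/4) = log₂(2) = 1.
ΔRT = 170 × 1.0000 = 170.000 ms.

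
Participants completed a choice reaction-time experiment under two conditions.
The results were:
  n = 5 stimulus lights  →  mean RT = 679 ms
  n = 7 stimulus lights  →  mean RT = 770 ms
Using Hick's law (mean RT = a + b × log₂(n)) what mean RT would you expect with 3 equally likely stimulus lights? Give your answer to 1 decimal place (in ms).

540.8 ms

RT is linear in log₂ n, so two points fix the line:
  b = (770 − 679) / (log₂ 7 − log₂ 5) = 91 / (2.8074 − 2.3219) = 187.464 ms/bit
  a = 679 − 187.464 × 2.3219 = 243.722 ms
Then RT(3) = 243.722 + 187.464 × log₂ 3 = 243.722 + 187.464 × 1.5850 ≈ 540.846 ms.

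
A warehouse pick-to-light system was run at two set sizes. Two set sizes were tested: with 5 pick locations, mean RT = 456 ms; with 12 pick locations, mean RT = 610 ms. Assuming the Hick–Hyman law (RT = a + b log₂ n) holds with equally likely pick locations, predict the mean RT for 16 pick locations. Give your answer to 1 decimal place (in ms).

660.6 ms

Fit slope and intercept:
  b = (610 − 456) / (log₂ 12 − log₂ 5) = 154 / (3.5850 − 2.3219) = 121.929 ms/bit
  a = 456 − 121.929 × 2.3219 = 172.891 ms
Then RT(16) = 172.891 + 121.929 × log₂ 16 = 172.891 + 121.929 × 4 ≈ 660.605 ms.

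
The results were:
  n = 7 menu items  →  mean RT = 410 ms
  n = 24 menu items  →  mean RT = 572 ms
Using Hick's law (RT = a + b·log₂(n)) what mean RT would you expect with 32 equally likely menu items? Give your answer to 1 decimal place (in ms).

Fit slope and intercept:
  b = (572 − 410) / (log₂ 24 − log₂ 7) = 162 / (4.5850 − 2.8074) = 91.134 ms/bit
  a = 410 − 91.134 × 2.8074 = 154.155 ms
Then RT(32) = 154.155 + 91.134 × log₂ 32 = 154.155 + 91.134 × 5 ≈ 609.824 ms.

609.8 ms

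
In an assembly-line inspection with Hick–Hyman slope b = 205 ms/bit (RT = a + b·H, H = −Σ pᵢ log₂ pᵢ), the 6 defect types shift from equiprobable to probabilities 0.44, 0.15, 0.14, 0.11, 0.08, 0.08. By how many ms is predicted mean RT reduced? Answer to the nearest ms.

66 ms

The RT saving is b·ΔH. Equiprobable H₀ = log₂(6) = 2.5850 bits; with the given probabilities H = 2.2621 bits.
b·(H₀ − H) = 205 × (2.5850 − 2.2621) = 66.19 ms.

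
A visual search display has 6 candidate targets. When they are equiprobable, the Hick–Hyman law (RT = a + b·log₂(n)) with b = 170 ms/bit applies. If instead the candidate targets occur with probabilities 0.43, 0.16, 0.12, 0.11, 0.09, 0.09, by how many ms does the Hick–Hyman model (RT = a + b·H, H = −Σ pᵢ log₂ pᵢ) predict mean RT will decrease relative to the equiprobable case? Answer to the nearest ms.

The RT saving is b·ΔH. Equiprobable H₀ = log₂(6) = 2.5850 bits; with the given probabilities H = 2.2892 bits.
b·(H₀ − H) = 170 × (2.5850 − 2.2892) = 50.27 ms.

50 ms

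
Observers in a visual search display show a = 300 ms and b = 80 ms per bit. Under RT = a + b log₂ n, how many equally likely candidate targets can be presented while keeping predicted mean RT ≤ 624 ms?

16

80·log₂ n ≤ 624 − 300 = 324, giving log₂ n ≤ 4.0500 and n ≤ 16.564. The largest whole number is 16.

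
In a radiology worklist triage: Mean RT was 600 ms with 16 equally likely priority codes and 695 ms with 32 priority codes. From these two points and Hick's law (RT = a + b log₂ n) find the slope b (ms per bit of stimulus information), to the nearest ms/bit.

b = (RT₂ − RT₁)/(log₂ n₂ − log₂ n₁) = (695 − 600)/(5 − 4) = 95 ms/bit.

95 ms/bit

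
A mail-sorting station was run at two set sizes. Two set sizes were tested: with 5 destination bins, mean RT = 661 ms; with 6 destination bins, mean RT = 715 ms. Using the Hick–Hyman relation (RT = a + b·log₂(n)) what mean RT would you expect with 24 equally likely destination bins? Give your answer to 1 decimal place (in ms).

Solve the two-equation system in a and b:
  b = (715 − 661) / (log₂ 6 − log₂ 5) = 54 / (2.5850 − 2.3219) = 205.296 ms/bit
  a = 661 − 205.296 × 2.3219 = 184.317 ms
Then RT(24) = 184.317 + 205.296 × log₂ 24 = 184.317 + 205.296 × 4.5850 ≈ 1125.593 ms.

1125.6 ms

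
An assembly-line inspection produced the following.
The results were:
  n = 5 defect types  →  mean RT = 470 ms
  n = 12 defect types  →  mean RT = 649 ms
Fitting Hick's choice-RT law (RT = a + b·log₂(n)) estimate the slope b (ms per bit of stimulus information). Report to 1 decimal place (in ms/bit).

Slope: b = (649 − 470) / (log₂ 12 − log₂ 5) = 179/1.2630 = 141.722 ms/bit.

141.7 ms/bit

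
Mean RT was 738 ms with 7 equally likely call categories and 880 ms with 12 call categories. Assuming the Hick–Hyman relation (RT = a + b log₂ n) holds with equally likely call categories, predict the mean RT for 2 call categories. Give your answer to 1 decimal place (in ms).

Fit slope and intercept:
  b = (880 − 738) / (log₂ 12 − log₂ 7) = 142 / (3.5850 − 2.8074) = 182.611 ms/bit
  a = 738 − 182.611 × 2.8074 = 225.345 ms
Then RT(2) = 225.345 + 182.611 × log₂ 2 = 225.345 + 182.611 × 1 ≈ 407.956 ms.

408.0 ms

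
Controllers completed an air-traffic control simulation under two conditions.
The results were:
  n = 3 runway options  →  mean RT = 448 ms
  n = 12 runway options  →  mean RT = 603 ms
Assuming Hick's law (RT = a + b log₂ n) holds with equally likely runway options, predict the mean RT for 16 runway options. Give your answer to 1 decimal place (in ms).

Solve the two-equation system in a and b:
  b = (603 − 448) / (log₂ 12 − log₂ 3) = 155 / (3.5850 − 1.5850) = 77.500 ms/bit
  a = 448 − 77.500 × 1.5850 = 325.165 ms
Then RT(16) = 325.165 + 77.500 × log₂ 16 = 325.165 + 77.500 × 4 ≈ 635.165 ms.

635.2 ms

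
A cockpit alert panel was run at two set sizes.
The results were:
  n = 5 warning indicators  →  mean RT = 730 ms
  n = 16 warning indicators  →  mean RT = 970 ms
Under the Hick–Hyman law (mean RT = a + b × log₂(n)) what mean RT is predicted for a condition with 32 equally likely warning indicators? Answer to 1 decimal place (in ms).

1113.0 ms

Solve the two-equation system in a and b:
  b = (970 − 730) / (log₂ 16 − log₂ 5) = 240 / (4 − 2.3219) = 143.021 ms/bit
  a = 730 − 143.021 × 2.3219 = 397.915 ms
Then RT(32) = 397.915 + 143.021 × log₂ 32 = 397.915 + 143.021 × 5 ≈ 1113.021 ms.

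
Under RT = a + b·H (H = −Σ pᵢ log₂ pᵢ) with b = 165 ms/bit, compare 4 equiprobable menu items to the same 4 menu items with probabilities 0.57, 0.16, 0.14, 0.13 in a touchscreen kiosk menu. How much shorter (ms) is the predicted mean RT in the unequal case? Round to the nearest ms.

55 ms

Equiprobable entropy H₀ = log₂ 4 = 2.0000 bits.
Skewed entropy H = −Σ pᵢ log₂ pᵢ = 1.6650 bits.
ΔRT = b·(H₀ − H) = 165 × 0.3350 = 55.27 ms.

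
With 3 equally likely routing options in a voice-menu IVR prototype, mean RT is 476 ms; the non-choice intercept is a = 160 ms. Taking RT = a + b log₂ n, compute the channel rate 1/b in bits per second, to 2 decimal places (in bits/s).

Choice component = 476 − 160 = 316 ms over log₂(3) = 1.5850 bits.
b = 316 / 1.5850 = 199.374 ms/bit, so 1/b = 5.016 bits/s.

5.02 bits/s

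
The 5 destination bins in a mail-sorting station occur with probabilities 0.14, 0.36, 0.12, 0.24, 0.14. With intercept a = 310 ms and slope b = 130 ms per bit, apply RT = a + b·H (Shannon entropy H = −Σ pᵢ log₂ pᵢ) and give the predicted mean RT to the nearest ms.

594 ms

Entropy contributions −pᵢ log₂ pᵢ: 0.3971, 0.5306, 0.3671, 0.4941, 0.3971; sum H = 2.1860 bits.
RT = a + bH = 310 + 130·2.1860 = 594.18 ms.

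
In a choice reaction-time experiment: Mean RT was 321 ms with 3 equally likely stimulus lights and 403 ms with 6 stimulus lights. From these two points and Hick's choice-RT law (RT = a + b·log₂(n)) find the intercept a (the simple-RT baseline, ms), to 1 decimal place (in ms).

191.0 ms

Slope: b = (403 − 321) / (log₂ 6 − log₂ 3) = 82/1.0000 = 82.000 ms/bit.
a = RT₁ − b·log₂ n₁ = 321 − 82.000 × 1.5850 = 191.033 ms.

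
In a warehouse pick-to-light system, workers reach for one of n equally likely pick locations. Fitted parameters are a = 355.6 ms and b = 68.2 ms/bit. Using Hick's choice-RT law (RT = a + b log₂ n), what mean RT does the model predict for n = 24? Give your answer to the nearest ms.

668 ms

log₂(24) = 4.5850 bits, so RT = 355.6 + 68.2 × 4.5850 ≈ 668.294 ms.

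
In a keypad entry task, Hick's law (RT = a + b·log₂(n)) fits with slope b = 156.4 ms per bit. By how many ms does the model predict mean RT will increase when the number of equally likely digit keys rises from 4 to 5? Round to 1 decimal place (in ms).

50.3 ms

Only the slope matters, since a is common to both: ΔRT = b·log₂(n₂/n₁).
log₂(5) − log₂(4) = 2.3219 − 2 = 0.3219.
ΔRT = 156.4 × 0.3219 = 50.350 ms.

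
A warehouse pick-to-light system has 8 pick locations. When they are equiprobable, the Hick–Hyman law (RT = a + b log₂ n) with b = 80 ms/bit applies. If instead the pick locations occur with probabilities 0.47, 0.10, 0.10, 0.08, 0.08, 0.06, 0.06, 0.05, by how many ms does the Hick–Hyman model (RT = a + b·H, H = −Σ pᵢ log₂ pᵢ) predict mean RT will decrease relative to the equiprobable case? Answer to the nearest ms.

43 ms

Equiprobable entropy H₀ = log₂ 8 = 3.0000 bits.
Skewed entropy H = −Σ pᵢ log₂ pᵢ = 2.4625 bits.
ΔRT = b·(H₀ − H) = 80 × 0.5375 = 43.00 ms.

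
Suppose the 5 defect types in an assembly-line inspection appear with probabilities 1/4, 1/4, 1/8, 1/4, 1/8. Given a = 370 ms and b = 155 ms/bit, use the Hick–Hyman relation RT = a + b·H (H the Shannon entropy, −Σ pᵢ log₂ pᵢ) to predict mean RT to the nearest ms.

H = −Σ pᵢ log₂ pᵢ = 0.25·2 + 0.25·2 + 0.125·3 + 0.25·2 + 0.125·3 = 2.250 bits.
RT = 370 + 155 × 2.250 = 718.75 ms.

719 ms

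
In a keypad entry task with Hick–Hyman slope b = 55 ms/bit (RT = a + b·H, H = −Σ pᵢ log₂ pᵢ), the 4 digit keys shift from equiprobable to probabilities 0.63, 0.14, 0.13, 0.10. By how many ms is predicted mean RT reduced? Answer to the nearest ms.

Equiprobable entropy H₀ = log₂ 4 = 2.0000 bits.
Skewed entropy H = −Σ pᵢ log₂ pᵢ = 1.5319 bits.
ΔRT = b·(H₀ − H) = 55 × 0.4681 = 25.75 ms.

26 ms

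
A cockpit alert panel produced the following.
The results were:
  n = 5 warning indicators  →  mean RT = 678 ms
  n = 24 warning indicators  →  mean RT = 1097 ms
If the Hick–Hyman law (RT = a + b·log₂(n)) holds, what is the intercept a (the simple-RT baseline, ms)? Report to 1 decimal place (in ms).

248.1 ms

Slope: b = (1097 − 678) / (log₂ 24 − log₂ 5) = 419/2.2630 = 185.150 ms/bit.
Intercept: a = 678 − 185.150·log₂(5) = 248.096 ms.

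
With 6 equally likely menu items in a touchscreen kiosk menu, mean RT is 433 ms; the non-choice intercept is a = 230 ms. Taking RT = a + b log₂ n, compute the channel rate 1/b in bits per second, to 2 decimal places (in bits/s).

Choice component = 433 − 230 = 203 ms over log₂(6) = 2.5850 bits.
b = 203 / 2.5850 = 78.531 ms/bit, so 1/b = 12.734 bits/s.

12.73 bits/s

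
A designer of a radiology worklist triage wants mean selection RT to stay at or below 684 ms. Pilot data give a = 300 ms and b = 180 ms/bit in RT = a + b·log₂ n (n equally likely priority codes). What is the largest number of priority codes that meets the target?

Information budget: (684 − 300)/180 = 2.1333 bits, so n ≤ 2^2.1333 = 4.387 → at most 4.

4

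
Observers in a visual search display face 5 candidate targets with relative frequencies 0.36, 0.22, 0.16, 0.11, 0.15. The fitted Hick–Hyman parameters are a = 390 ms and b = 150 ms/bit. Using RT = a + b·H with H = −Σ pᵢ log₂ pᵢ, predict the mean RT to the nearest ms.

719 ms

H = 0.36·log₂(1/0.36) + 0.22·log₂(1/0.22) + 0.16·log₂(1/0.16) + 0.11·log₂(1/0.11) + 0.15·log₂(1/0.15) = 2.1950 bits.
RT = 390 + 150 × 2.1950 = 719.26 ms.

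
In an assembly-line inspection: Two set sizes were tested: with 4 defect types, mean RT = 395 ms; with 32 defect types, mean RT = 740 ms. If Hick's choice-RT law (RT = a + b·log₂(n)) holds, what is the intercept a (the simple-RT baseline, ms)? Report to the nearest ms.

165 ms

The slope on a log₂ axis is (740 − 395) / (5 − 2) = 115 ms/bit.
a = RT₁ − b·log₂ n₁ = 395 − 115 × 2 = 165.000 ms.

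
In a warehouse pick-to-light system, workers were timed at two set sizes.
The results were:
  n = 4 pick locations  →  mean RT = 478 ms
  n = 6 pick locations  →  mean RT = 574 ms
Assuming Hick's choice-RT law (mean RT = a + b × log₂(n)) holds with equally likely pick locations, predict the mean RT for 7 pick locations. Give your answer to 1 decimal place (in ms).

Fit slope and intercept:
  b = (574 − 478) / (log₂ 6 − log₂ 4) = 96 / (2.5850 − 2) = 164.113 ms/bit
  a = 478 − 164.113 × 2 = 149.774 ms
Then RT(7) = 149.774 + 164.113 × log₂ 7 = 149.774 + 164.113 × 2.8074 ≈ 610.498 ms.

610.5 ms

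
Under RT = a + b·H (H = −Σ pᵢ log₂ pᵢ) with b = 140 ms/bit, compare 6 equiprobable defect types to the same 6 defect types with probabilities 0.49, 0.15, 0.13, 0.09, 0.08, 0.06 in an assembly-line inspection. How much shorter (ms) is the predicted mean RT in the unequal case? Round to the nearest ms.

62 ms

Equiprobable entropy H₀ = log₂ 6 = 2.5850 bits.
Skewed entropy H = −Σ pᵢ log₂ pᵢ = 2.1452 bits.
ΔRT = b·(H₀ − H) = 140 × 0.4398 = 61.57 ms.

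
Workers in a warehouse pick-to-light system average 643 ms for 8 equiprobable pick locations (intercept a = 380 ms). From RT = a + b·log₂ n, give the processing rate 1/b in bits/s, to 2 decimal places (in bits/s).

11.41 bits/s

b = (643 − 380)/log₂ 8 = 263/3 = 87.667 ms per bit = 0.08767 s/bit; the reciprocal is 11.407 bits/s.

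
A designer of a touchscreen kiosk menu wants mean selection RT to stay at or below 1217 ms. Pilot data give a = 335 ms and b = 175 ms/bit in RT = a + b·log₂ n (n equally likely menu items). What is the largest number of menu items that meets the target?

175·log₂ n ≤ 1217 − 335 = 882, giving log₂ n ≤ 5.0400 and n ≤ 32.900. The largest whole number is 32.

32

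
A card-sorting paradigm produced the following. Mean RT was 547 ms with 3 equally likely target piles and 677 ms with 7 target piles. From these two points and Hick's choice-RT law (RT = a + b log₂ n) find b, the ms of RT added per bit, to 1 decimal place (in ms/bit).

The slope on a log₂ axis is (677 − 547) / (2.8074 − 1.5850) = 106.349 ms/bit.

106.3 ms/bit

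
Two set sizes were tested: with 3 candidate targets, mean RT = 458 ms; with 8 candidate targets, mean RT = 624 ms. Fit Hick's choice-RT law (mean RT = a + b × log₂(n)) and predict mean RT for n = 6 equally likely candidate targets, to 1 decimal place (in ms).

Solve the two-equation system in a and b:
  b = (624 − 458) / (log₂ 8 − log₂ 3) = 166 / (3 − 1.5850) = 117.311 ms/bit
  a = 458 − 117.311 × 1.5850 = 272.066 ms
Then RT(6) = 272.066 + 117.311 × log₂ 6 = 272.066 + 117.311 × 2.5850 ≈ 575.311 ms.

575.3 ms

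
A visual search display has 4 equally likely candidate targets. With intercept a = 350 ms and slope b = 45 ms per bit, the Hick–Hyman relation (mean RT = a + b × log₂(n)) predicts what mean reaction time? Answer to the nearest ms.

log₂(4) = 2 bits, so RT = 350 + 45 × 2 ≈ 440.000 ms.

440 ms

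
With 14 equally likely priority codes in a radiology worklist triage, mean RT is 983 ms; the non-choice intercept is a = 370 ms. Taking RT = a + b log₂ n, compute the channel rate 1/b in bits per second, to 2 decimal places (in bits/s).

Choice component = 983 − 370 = 613 ms over log₂(14) = 3.8074 bits.
b = 613 / 3.8074 = 161.004 ms/bit, so 1/b = 6.211 bits/s.

6.21 bits/s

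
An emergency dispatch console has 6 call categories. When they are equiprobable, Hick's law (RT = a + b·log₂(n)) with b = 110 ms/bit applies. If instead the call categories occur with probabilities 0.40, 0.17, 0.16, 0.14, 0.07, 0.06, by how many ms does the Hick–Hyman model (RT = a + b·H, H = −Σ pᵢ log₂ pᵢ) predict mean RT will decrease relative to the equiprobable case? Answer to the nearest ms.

32 ms

The RT saving is b·ΔH. Equiprobable H₀ = log₂(6) = 2.5850 bits; with the given probabilities H = 2.2956 bits.
b·(H₀ − H) = 110 × (2.5850 − 2.2956) = 31.83 ms.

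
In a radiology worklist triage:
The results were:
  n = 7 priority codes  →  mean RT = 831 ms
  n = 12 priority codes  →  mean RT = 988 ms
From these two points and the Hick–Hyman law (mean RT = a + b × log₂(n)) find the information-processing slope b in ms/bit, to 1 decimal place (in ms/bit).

201.9 ms/bit

b = (RT₂ − RT₁)/(log₂ n₂ − log₂ n₁) = (988 − 831)/(3.5850 − 2.8074) = 201.901 ms/bit.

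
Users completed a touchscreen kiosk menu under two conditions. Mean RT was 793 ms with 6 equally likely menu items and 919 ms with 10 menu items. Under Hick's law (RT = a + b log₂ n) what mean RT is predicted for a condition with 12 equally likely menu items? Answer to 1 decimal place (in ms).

Solve the two-equation system in a and b:
  b = (919 − 793) / (log₂ 10 − log₂ 6) = 126 / (3.3219 − 2.5850) = 170.971 ms/bit
  a = 793 − 170.971 × 2.5850 = 351.045 ms
Then RT(12) = 351.045 + 170.971 × log₂ 12 = 351.045 + 170.971 × 3.5850 ≈ 963.971 ms.

964.0 ms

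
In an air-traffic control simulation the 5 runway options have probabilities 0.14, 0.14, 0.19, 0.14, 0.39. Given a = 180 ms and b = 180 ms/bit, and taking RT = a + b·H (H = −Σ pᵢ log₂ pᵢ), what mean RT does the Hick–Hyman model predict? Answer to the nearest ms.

Entropy contributions −pᵢ log₂ pᵢ: 0.3971, 0.3971, 0.4552, 0.3971, 0.5298; sum H = 2.1764 bits.
RT = a + bH = 180 + 180·2.1764 = 571.74 ms.

572 ms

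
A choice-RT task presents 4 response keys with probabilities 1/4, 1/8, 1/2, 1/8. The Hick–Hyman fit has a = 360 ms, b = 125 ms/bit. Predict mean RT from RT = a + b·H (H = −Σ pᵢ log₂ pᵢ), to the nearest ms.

Each term −pᵢ log₂ pᵢ: 0.25·2 + 0.125·3 + 0.5·1 + 0.125·3; summed, H = 1.750 bits.
Mean RT = a + bH = 360 + 125·1.750 = 578.75 ms.

579 ms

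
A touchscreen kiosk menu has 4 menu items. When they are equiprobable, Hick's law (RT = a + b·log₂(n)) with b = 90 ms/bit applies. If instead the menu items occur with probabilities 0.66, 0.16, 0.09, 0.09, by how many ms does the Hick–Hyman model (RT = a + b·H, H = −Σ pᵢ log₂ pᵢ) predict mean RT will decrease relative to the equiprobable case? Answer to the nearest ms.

50 ms

Equiprobable entropy H₀ = log₂ 4 = 2.0000 bits.
Skewed entropy H = −Σ pᵢ log₂ pᵢ = 1.4440 bits.
ΔRT = b·(H₀ − H) = 90 × 0.5560 = 50.04 ms.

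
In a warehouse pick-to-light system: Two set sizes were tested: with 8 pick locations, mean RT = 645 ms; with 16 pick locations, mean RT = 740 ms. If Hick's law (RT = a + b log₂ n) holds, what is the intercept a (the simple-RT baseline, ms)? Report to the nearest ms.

The slope on a log₂ axis is (740 − 645) / (4 − 3) = 95 ms/bit.
Intercept: a = 645 − 95·log₂(8) = 360.000 ms.

360 ms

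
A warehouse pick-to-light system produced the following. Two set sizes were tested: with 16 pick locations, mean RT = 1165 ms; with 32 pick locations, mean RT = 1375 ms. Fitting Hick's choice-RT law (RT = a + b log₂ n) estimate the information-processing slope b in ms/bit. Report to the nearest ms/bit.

The slope on a log₂ axis is (1375 − 1165) / (5 − 4) = 210 ms/bit.

210 ms/bit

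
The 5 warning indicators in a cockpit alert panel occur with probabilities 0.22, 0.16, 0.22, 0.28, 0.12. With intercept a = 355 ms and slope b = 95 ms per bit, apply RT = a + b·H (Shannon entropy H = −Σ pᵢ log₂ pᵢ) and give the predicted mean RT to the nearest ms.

H = 0.22·log₂(1/0.22) + 0.16·log₂(1/0.16) + 0.22·log₂(1/0.22) + 0.28·log₂(1/0.28) + 0.12·log₂(1/0.12) = 2.2655 bits.
RT = 355 + 95 × 2.2655 = 570.22 ms.

570 ms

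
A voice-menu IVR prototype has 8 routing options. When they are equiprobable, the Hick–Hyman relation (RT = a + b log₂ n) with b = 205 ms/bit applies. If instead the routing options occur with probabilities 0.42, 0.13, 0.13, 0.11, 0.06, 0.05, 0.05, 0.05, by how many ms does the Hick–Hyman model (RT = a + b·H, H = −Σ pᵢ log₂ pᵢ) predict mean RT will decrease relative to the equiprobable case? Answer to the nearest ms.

96 ms

Equiprobable entropy H₀ = log₂ 8 = 3.0000 bits.
Skewed entropy H = −Σ pᵢ log₂ pᵢ = 2.5330 bits.
ΔRT = b·(H₀ − H) = 205 × 0.4670 = 95.73 ms.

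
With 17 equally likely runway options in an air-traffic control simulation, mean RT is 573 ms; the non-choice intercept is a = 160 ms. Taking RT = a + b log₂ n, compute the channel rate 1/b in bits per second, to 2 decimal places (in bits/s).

b = (573 − 160)/log₂ 17 = 413/4.0875 = 101.041 ms per bit = 0.10104 s/bit; the reciprocal is 9.897 bits/s.

9.90 bits/s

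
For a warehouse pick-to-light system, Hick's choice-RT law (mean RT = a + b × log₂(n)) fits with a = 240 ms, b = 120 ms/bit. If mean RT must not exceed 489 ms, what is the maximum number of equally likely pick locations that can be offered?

Information budget: (489 − 240)/120 = 2.0750 bits, so n ≤ 2^2.0750 = 4.213 → at most 4.

4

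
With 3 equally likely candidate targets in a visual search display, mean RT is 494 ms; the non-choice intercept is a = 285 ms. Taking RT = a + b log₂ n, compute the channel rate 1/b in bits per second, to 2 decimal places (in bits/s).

b = (494 − 285)/log₂ 3 = 209/1.5850 = 131.864 ms per bit = 0.13186 s/bit; the reciprocal is 7.584 bits/s.

7.58 bits/s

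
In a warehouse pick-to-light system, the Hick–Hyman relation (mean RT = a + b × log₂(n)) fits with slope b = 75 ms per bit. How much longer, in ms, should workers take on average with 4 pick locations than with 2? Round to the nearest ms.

ΔRT = (a + b log₂ n₂) − (a + b log₂ n₁) = b·(log₂ n₂ − log₂ n₁).
log₂(4) − log₂(2) = log₂(4/2) = log₂(2) = 1.
ΔRT = 75 × 1.0000 = 75.000 ms.

75 ms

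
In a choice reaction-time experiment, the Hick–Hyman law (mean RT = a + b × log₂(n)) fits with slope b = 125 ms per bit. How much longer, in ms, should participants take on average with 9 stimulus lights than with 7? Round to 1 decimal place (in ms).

45.3 ms

The intercept a cancels: ΔRT = b·(log₂ n₂ − log₂ n₁) = b·log₂(n₂/n₁).
log₂(9) − log₂(7) = 3.1699 − 2.8074 = 0.3626.
ΔRT = 125 × 0.3626 = 45.321 ms.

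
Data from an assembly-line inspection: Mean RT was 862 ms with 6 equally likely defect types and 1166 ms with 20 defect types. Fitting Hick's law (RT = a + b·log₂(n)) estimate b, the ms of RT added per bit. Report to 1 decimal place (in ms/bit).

b = (RT₂ − RT₁)/(log₂ n₂ − log₂ n₁) = (1166 − 862)/(4.3219 − 2.5850) = 175.018 ms/bit.

175.0 ms/bit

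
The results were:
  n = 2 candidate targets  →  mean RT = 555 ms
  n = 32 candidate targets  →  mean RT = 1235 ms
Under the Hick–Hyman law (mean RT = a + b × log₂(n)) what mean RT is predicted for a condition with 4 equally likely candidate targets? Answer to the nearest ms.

Solve the two-equation system in a and b:
  b = (1235 − 555) / (log₂ 32 − log₂ 2) = 680 / (5 − 1) = 170 ms/bit
  a = 555 − 170 × 1 = 385 ms
Then RT(4) = 385 + 170 × log₂ 4 = 385 + 170 × 2 ≈ 725.000 ms.

725 ms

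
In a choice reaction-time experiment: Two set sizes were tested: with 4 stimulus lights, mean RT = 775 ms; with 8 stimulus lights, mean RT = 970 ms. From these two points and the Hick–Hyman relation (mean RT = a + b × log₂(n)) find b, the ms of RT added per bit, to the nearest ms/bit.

195 ms/bit

b = (RT₂ − RT₁)/(log₂ n₂ − log₂ n₁) = (970 − 775)/(3 − 2) = 195 ms/bit.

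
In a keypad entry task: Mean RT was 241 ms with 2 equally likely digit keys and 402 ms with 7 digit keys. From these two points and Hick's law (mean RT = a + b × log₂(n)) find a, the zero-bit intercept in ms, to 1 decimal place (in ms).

151.9 ms

The slope on a log₂ axis is (402 − 241) / (2.8074 − 1) = 89.080 ms/bit.
Intercept: a = 241 − 89.080·log₂(2) = 151.920 ms.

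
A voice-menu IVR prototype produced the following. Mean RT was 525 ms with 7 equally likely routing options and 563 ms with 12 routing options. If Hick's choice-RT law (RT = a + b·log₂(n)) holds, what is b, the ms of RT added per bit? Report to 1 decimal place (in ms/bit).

Slope: b = (563 − 525) / (log₂ 12 − log₂ 7) = 38/0.7776 = 48.868 ms/bit.

48.9 ms/bit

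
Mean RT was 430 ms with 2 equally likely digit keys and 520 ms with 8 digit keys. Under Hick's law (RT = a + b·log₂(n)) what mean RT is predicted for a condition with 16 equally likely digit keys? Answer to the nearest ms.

565 ms

Solve the two-equation system in a and b:
  b = (520 − 430) / (log₂ 8 − log₂ 2) = 90 / (3 − 1) = 45 ms/bit
  a = 430 − 45 × 1 = 385 ms
Then RT(16) = 385 + 45 × log₂ 16 = 385 + 45 × 4 ≈ 565.000 ms.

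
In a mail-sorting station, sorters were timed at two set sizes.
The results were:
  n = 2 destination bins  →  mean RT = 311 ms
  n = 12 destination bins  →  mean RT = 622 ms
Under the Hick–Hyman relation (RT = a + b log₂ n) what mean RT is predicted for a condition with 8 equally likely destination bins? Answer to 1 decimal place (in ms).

With log₂ n on the abscissa the relation is linear; from the two conditions:
  b = (622 − 311) / (log₂ 12 − log₂ 2) = 311 / (3.5850 − 1) = 120.311 ms/bit
  a = 311 − 120.311 × 1 = 190.689 ms
Then RT(8) = 190.689 + 120.311 × log₂ 8 = 190.689 + 120.311 × 3 ≈ 551.622 ms.

551.6 ms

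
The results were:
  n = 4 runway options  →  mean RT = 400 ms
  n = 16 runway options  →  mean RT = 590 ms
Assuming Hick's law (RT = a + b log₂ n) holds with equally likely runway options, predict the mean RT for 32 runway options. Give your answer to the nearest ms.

685 ms

With log₂ n on the abscissa the relation is linear; from the two conditions:
  b = (590 − 400) / (log₂ 16 − log₂ 4) = 190 / (4 − 2) = 95 ms/bit
  a = 400 − 95 × 2 = 210 ms
Then RT(32) = 210 + 95 × log₂ 32 = 210 + 95 × 5 ≈ 685.000 ms.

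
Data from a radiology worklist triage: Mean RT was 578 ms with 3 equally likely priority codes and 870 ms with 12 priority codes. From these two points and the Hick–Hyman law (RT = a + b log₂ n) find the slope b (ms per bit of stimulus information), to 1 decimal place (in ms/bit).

146.0 ms/bit

The slope on a log₂ axis is (870 − 578) / (3.5850 − 1.5850) = 146.000 ms/bit.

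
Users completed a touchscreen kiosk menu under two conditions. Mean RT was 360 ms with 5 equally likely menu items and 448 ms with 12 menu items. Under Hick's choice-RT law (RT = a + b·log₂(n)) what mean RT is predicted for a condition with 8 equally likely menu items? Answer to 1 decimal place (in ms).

Fit slope and intercept:
  b = (448 − 360) / (log₂ 12 − log₂ 5) = 88 / (3.5850 − 2.3219) = 69.673 ms/bit
  a = 360 − 69.673 × 2.3219 = 198.223 ms
Then RT(8) = 198.223 + 69.673 × log₂ 8 = 198.223 + 69.673 × 3 ≈ 407.244 ms.

407.2 ms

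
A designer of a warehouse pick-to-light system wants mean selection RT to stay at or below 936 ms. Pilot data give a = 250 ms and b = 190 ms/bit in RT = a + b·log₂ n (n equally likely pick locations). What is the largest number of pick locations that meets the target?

Information budget: (936 − 250)/190 = 3.6105 bits, so n ≤ 2^3.6105 = 12.215 → at most 12.

12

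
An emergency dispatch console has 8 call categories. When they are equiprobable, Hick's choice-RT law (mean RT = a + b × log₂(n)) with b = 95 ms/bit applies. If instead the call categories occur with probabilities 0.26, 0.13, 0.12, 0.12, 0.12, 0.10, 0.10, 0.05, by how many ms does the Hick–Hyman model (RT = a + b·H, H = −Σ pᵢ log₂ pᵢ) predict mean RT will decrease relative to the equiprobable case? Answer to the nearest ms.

Equiprobable entropy H₀ = log₂ 8 = 3.0000 bits.
Skewed entropy H = −Σ pᵢ log₂ pᵢ = 2.8696 bits.
ΔRT = b·(H₀ − H) = 95 × 0.1304 = 12.39 ms.

12 ms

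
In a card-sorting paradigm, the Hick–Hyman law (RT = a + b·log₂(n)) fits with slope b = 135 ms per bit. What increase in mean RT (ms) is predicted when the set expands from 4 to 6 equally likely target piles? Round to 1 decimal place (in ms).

79.0 ms

The intercept a cancels: ΔRT = b·(log₂ n₂ − log₂ n₁) = b·log₂(n₂/n₁).
log₂(6) − log₂(4) = 2.5850 − 2 = 0.5850.
ΔRT = 135 × 0.5850 = 78.970 ms.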